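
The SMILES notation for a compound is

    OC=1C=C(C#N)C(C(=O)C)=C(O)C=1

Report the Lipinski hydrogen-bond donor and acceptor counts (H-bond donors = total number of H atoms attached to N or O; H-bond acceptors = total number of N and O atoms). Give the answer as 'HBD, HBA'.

Donors: find every N or O and count the H atoms it carries.
  atom 1 (O): bond orders sum to 1 → 1 H
  atom 6 (N): bond orders sum to 3 → 0 H
  atom 9 (O): bond orders sum to 2 → 0 H
  atom 12 (O): bond orders sum to 1 → 1 H
Lipinski HBD = 2.
Acceptors: N atoms = 1, O atoms = 3 → HBA = 4.

2, 4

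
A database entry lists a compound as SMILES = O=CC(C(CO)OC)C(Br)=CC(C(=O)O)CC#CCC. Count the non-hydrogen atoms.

Every atom symbol written in the SMILES (organic subset) is one heavy atom; implicit H are not written.
Heavy atoms by element → Br:1, C:14, O:5.
Total: 20.

20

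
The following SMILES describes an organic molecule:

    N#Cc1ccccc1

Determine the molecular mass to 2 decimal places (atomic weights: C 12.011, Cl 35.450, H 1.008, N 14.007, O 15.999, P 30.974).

First, the molecular formula is C7H5N (counting implicit H from valence).
  C: 7 × 12.011 = 84.077
  H: 5 × 1.008 = 5.040
  N: 1 × 14.007 = 14.007
Sum: 7×12.011 + 5×1.008 + 1×14.007 = 103.124 → 103.12 g/mol.

103.12 g/mol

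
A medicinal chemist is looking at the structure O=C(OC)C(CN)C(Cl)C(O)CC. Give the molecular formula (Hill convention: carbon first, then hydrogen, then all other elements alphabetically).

C8H16ClNO3

Walk through each heavy atom and fill implicit hydrogens from standard valence (C 4, N 3, O 2, S 2, halogen 1):
  atom 1: O, bond orders sum to 2 (valence 2) → 0 H
  atom 2: C, bond orders sum to 4 (valence 4) → 0 H
  atom 3: O, bond orders sum to 2 (valence 2) → 0 H
  atom 4: C, bond orders sum to 1 (valence 4) → 3 H
  atom 5: C, bond orders sum to 3 (valence 4) → 1 H
  atom 6: C, bond orders sum to 2 (valence 4) → 2 H
  atom 7: N, bond orders sum to 1 (valence 3) → 2 H
  atom 8: C, bond orders sum to 3 (valence 4) → 1 H
  atom 9: Cl (halogen, monovalent) → 0 H
  atom 10: C, bond orders sum to 3 (valence 4) → 1 H
  atom 11: O, bond orders sum to 1 (valence 2) → 1 H
  atom 12: C, bond orders sum to 2 (valence 4) → 2 H
  atom 13: C, bond orders sum to 1 (valence 4) → 3 H
Totals → C:8, H:16, Cl:1, N:1, O:3.
In Hill order: C8H16ClNO3.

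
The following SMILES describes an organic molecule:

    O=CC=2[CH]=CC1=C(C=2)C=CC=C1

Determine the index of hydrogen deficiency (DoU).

Molecular formula: C11H8O.
DoU = (2C + 2 + N − H − X) / 2, where X is the halogen count and O/S are ignored.
    = (2·11 + 2 + 0 − 8 − 0) / 2 = 16 / 2 = 8.

8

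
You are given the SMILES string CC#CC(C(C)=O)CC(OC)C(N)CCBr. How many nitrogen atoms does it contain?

Scan the SMILES for N atoms (remember two-letter symbols like Cl and Br are single atoms).
Nitrogen count: 1.

1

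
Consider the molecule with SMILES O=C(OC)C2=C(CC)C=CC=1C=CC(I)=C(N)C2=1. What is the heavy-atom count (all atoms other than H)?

18

Every atom symbol written in the SMILES (organic subset) is one heavy atom; implicit H are not written.
Heavy atoms by element → C:14, I:1, N:1, O:2.
Total: 18.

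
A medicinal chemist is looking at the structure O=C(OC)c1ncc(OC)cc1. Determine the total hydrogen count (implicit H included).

9

Walk through each heavy atom and fill implicit hydrogens from standard valence (C 4, N 3, O 2, S 2, halogen 1); for lowercase aromatic atoms, an aromatic c carries 1 H when it has two neighbours and 0 H with three, and aromatic n carries 0 H:
  atom 1: O, bond orders sum to 2 (valence 2) → 0 H
  atom 2: C, bond orders sum to 4 (valence 4) → 0 H
  atom 3: O, bond orders sum to 2 (valence 2) → 0 H
  atom 4: C, bond orders sum to 1 (valence 4) → 3 H
  atom 5: aromatic c, 3 neighbours → 0 H
  atom 6: aromatic n, 2 neighbours → 0 H
  atom 7: aromatic c, 2 neighbours → 1 H
  atom 8: aromatic c, 3 neighbours → 0 H
  atom 9: O, bond orders sum to 2 (valence 2) → 0 H
  atom 10: C, bond orders sum to 1 (valence 4) → 3 H
  atom 11: aromatic c, 2 neighbours → 1 H
  atom 12: aromatic c, 2 neighbours → 1 H
Total hydrogens: 9.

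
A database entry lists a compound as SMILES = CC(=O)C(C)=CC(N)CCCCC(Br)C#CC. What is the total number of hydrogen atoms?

22

Walk through each heavy atom and fill implicit hydrogens from standard valence (C 4, N 3, O 2, S 2, halogen 1):
  atom 1: C, bond orders sum to 1 (valence 4) → 3 H
  atom 2: C, bond orders sum to 4 (valence 4) → 0 H
  atom 3: O, bond orders sum to 2 (valence 2) → 0 H
  atom 4: C, bond orders sum to 4 (valence 4) → 0 H
  atom 5: C, bond orders sum to 1 (valence 4) → 3 H
  atom 6: C, bond orders sum to 3 (valence 4) → 1 H
  atom 7: C, bond orders sum to 3 (valence 4) → 1 H
  atom 8: N, bond orders sum to 1 (valence 3) → 2 H
  atom 9: C, bond orders sum to 2 (valence 4) → 2 H
  atom 10: C, bond orders sum to 2 (valence 4) → 2 H
  atom 11: C, bond orders sum to 2 (valence 4) → 2 H
  atom 12: C, bond orders sum to 2 (valence 4) → 2 H
  atom 13: C, bond orders sum to 3 (valence 4) → 1 H
  atom 14: Br (halogen, monovalent) → 0 H
  atom 15: C, bond orders sum to 4 (valence 4) → 0 H
  atom 16: C, bond orders sum to 4 (valence 4) → 0 H
  atom 17: C, bond orders sum to 1 (valence 4) → 3 H
Total hydrogens: 22.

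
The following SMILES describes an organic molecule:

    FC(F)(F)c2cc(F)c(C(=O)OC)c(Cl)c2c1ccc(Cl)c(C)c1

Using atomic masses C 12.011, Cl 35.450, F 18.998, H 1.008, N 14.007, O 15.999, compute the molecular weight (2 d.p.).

First, the molecular formula is C16H10Cl2F4O2 (counting implicit H from valence).
  C: 16 × 12.011 = 192.176
  Cl: 2 × 35.450 = 70.900
  F: 4 × 18.998 = 75.992
  H: 10 × 1.008 = 10.080
  O: 2 × 15.999 = 31.998
Sum: 16×12.011 + 2×35.450 + 4×18.998 + 10×1.008 + 2×15.999 = 381.146 → 381.15 g/mol.

381.15 g/mol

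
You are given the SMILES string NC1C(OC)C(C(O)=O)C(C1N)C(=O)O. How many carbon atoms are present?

Count every carbon token in the SMILES (each C, including those in ring-closure positions and inside branches).
Carbon count: 8.

8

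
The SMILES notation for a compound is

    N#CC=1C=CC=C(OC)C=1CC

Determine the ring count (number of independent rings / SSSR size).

In SMILES, each pair of matching ring-closure digits denotes one ring-closing bond; the number of such bonds equals the number of independent rings.
Ring-closure bonds here: 1.

1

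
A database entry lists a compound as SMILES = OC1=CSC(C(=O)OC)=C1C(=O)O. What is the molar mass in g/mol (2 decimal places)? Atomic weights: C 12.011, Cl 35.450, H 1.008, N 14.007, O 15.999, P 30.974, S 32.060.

First, the molecular formula is C7H6O5S (counting implicit H from valence).
  C: 7 × 12.011 = 84.077
  H: 6 × 1.008 = 6.048
  O: 5 × 15.999 = 79.995
  S: 1 × 32.060 = 32.060
Sum: 7×12.011 + 6×1.008 + 5×15.999 + 1×32.060 = 202.180 → 202.18 g/mol.

202.18 g/mol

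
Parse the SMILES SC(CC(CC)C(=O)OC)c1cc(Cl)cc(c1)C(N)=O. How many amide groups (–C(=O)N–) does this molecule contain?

1

The amide motif appears at heavy-atom position 18 in the SMILES.
Other groups present: 1 ester, 1 thiol.
Amide count: 1.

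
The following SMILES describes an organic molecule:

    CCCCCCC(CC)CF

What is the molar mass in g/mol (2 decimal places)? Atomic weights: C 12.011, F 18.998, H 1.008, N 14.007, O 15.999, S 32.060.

First, the molecular formula is C10H21F (counting implicit H from valence).
  C: 10 × 12.011 = 120.110
  F: 1 × 18.998 = 18.998
  H: 21 × 1.008 = 21.168
Sum: 10×12.011 + 1×18.998 + 21×1.008 = 160.276 → 160.28 g/mol.

160.28 g/mol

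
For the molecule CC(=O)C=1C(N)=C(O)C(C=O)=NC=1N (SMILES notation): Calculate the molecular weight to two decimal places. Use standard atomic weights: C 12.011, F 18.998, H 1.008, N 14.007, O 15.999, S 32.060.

195.18 g/mol

First, the molecular formula is C8H9N3O3 (counting implicit H from valence).
  C: 8 × 12.011 = 96.088
  H: 9 × 1.008 = 9.072
  N: 3 × 14.007 = 42.021
  O: 3 × 15.999 = 47.997
Sum: 8×12.011 + 9×1.008 + 3×14.007 + 3×15.999 = 195.178 → 195.18 g/mol.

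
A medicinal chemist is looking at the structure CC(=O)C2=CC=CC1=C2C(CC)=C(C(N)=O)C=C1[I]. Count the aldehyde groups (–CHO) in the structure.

Scan the SMILES for the aldehyde motif — none present.
Groups that are present: 1 amide, 1 ketone.

0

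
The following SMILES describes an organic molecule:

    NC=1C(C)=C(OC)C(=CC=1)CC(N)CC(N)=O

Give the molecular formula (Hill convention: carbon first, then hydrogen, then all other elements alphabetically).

C12H19N3O2

Walk through each heavy atom and fill implicit hydrogens from standard valence (C 4, N 3, O 2, S 2, halogen 1):
  atom 1: N, bond orders sum to 1 (valence 3) → 2 H
  atom 2: C, bond orders sum to 4 (valence 4) → 0 H
  atom 3: C, bond orders sum to 4 (valence 4) → 0 H
  atom 4: C, bond orders sum to 1 (valence 4) → 3 H
  atom 5: C, bond orders sum to 4 (valence 4) → 0 H
  atom 6: O, bond orders sum to 2 (valence 2) → 0 H
  atom 7: C, bond orders sum to 1 (valence 4) → 3 H
  atom 8: C, bond orders sum to 4 (valence 4) → 0 H
  atom 9: C, bond orders sum to 3 (valence 4) → 1 H
  atom 10: C, bond orders sum to 3 (valence 4) → 1 H
  atom 11: C, bond orders sum to 2 (valence 4) → 2 H
  atom 12: C, bond orders sum to 3 (valence 4) → 1 H
  atom 13: N, bond orders sum to 1 (valence 3) → 2 H
  atom 14: C, bond orders sum to 2 (valence 4) → 2 H
  atom 15: C, bond orders sum to 4 (valence 4) → 0 H
  atom 16: N, bond orders sum to 1 (valence 3) → 2 H
  atom 17: O, bond orders sum to 2 (valence 2) → 0 H
Totals → C:12, H:19, N:3, O:2.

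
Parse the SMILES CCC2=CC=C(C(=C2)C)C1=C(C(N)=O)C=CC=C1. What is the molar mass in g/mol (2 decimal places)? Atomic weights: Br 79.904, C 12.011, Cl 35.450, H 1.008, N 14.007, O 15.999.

239.32 g/mol

First, the molecular formula is C16H17NO (counting implicit H from valence).
  C: 16 × 12.011 = 192.176
  H: 17 × 1.008 = 17.136
  N: 1 × 14.007 = 14.007
  O: 1 × 15.999 = 15.999
Sum: 16×12.011 + 17×1.008 + 1×14.007 + 1×15.999 = 239.318 → 239.32 g/mol.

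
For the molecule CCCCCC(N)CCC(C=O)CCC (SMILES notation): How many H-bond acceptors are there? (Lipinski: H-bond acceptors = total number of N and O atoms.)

N atoms: 1; O atoms: 1.
Lipinski HBA = 1 + 1 = 2.

2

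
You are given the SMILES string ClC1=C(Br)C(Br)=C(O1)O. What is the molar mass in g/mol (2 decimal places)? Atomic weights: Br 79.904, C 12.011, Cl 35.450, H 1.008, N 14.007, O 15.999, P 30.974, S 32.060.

276.31 g/mol

First, the molecular formula is C4HBr2ClO2 (counting implicit H from valence).
  Br: 2 × 79.904 = 159.808
  C: 4 × 12.011 = 48.044
  Cl: 1 × 35.450 = 35.450
  H: 1 × 1.008 = 1.008
  O: 2 × 15.999 = 31.998
Sum: 2×79.904 + 4×12.011 + 1×35.450 + 1×1.008 + 2×15.999 = 276.308 → 276.31 g/mol.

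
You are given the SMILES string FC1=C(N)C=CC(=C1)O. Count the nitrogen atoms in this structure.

Scan the SMILES for N atoms (remember two-letter symbols like Cl and Br are single atoms).
Nitrogen count: 1.

1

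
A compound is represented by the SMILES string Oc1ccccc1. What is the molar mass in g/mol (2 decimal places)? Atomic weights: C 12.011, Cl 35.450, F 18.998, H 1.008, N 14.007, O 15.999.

94.11 g/mol

First, the molecular formula is C6H6O (counting implicit H from valence).
  C: 6 × 12.011 = 72.066
  H: 6 × 1.008 = 6.048
  O: 1 × 15.999 = 15.999
Sum: 6×12.011 + 6×1.008 + 1×15.999 = 94.113 → 94.11 g/mol.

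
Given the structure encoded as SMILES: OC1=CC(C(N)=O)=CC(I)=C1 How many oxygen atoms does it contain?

Scan the SMILES for O atoms (remember two-letter symbols like Cl and Br are single atoms).
Oxygen count: 2.

2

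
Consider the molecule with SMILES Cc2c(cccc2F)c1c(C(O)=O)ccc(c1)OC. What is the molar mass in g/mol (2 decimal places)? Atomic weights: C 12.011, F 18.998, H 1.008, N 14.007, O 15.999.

260.26 g/mol

First, the molecular formula is C15H13FO3 (counting implicit H from valence).
  C: 15 × 12.011 = 180.165
  F: 1 × 18.998 = 18.998
  H: 13 × 1.008 = 13.104
  O: 3 × 15.999 = 47.997
Sum: 15×12.011 + 1×18.998 + 13×1.008 + 3×15.999 = 260.264 → 260.26 g/mol.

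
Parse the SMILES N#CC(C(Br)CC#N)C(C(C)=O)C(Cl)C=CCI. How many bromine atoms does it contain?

1

Scan the SMILES for Br atoms (remember two-letter symbols like Cl and Br are single atoms).
Bromine count: 1.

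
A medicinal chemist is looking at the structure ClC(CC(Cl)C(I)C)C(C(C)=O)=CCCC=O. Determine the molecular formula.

Walk through each heavy atom and fill implicit hydrogens from standard valence (C 4, N 3, O 2, S 2, halogen 1):
  atom 1: Cl (halogen, monovalent) → 0 H
  atom 2: C, bond orders sum to 3 (valence 4) → 1 H
  atom 3: C, bond orders sum to 2 (valence 4) → 2 H
  atom 4: C, bond orders sum to 3 (valence 4) → 1 H
  atom 5: Cl (halogen, monovalent) → 0 H
  atom 6: C, bond orders sum to 3 (valence 4) → 1 H
  atom 7: I (halogen, monovalent) → 0 H
  atom 8: C, bond orders sum to 1 (valence 4) → 3 H
  atom 9: C, bond orders sum to 4 (valence 4) → 0 H
  atom 10: C, bond orders sum to 4 (valence 4) → 0 H
  atom 11: C, bond orders sum to 1 (valence 4) → 3 H
  atom 12: O, bond orders sum to 2 (valence 2) → 0 H
  atom 13: C, bond orders sum to 3 (valence 4) → 1 H
  atom 14: C, bond orders sum to 2 (valence 4) → 2 H
  atom 15: C, bond orders sum to 2 (valence 4) → 2 H
  atom 16: C, bond orders sum to 3 (valence 4) → 1 H
  atom 17: O, bond orders sum to 2 (valence 2) → 0 H
Totals → C:12, H:17, Cl:2, I:1, O:2.

C12H17Cl2IO2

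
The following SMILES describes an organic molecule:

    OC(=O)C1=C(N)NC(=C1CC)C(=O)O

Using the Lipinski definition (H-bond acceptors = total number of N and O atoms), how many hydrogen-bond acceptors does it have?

6

N atoms: 2; O atoms: 4.
Lipinski HBA = 2 + 4 = 6.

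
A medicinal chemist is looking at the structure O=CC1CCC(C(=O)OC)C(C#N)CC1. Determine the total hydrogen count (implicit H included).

15

Walk through each heavy atom and fill implicit hydrogens from standard valence (C 4, N 3, O 2, S 2, halogen 1):
  atom 1: O, bond orders sum to 2 (valence 2) → 0 H
  atom 2: C, bond orders sum to 3 (valence 4) → 1 H
  atom 3: C, bond orders sum to 3 (valence 4) → 1 H
  atom 4: C, bond orders sum to 2 (valence 4) → 2 H
  atom 5: C, bond orders sum to 2 (valence 4) → 2 H
  atom 6: C, bond orders sum to 3 (valence 4) → 1 H
  atom 7: C, bond orders sum to 4 (valence 4) → 0 H
  atom 8: O, bond orders sum to 2 (valence 2) → 0 H
  atom 9: O, bond orders sum to 2 (valence 2) → 0 H
  atom 10: C, bond orders sum to 1 (valence 4) → 3 H
  atom 11: C, bond orders sum to 3 (valence 4) → 1 H
  atom 12: C, bond orders sum to 4 (valence 4) → 0 H
  atom 13: N, bond orders sum to 3 (valence 3) → 0 H
  atom 14: C, bond orders sum to 2 (valence 4) → 2 H
  atom 15: C, bond orders sum to 2 (valence 4) → 2 H
Total hydrogens: 15.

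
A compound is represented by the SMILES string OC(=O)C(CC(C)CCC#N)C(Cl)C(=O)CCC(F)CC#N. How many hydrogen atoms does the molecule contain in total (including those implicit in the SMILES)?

20

Walk through each heavy atom and fill implicit hydrogens from standard valence (C 4, N 3, O 2, S 2, halogen 1):
  atom 1: O, bond orders sum to 1 (valence 2) → 1 H
  atom 2: C, bond orders sum to 4 (valence 4) → 0 H
  atom 3: O, bond orders sum to 2 (valence 2) → 0 H
  atom 4: C, bond orders sum to 3 (valence 4) → 1 H
  atom 5: C, bond orders sum to 2 (valence 4) → 2 H
  atom 6: C, bond orders sum to 3 (valence 4) → 1 H
  atom 7: C, bond orders sum to 1 (valence 4) → 3 H
  atom 8: C, bond orders sum to 2 (valence 4) → 2 H
  atom 9: C, bond orders sum to 2 (valence 4) → 2 H
  atom 10: C, bond orders sum to 4 (valence 4) → 0 H
  atom 11: N, bond orders sum to 3 (valence 3) → 0 H
  atom 12: C, bond orders sum to 3 (valence 4) → 1 H
  atom 13: Cl (halogen, monovalent) → 0 H
  atom 14: C, bond orders sum to 4 (valence 4) → 0 H
  atom 15: O, bond orders sum to 2 (valence 2) → 0 H
  atom 16: C, bond orders sum to 2 (valence 4) → 2 H
  atom 17: C, bond orders sum to 2 (valence 4) → 2 H
  atom 18: C, bond orders sum to 3 (valence 4) → 1 H
  atom 19: F (halogen, monovalent) → 0 H
  atom 20: C, bond orders sum to 2 (valence 4) → 2 H
  atom 21: C, bond orders sum to 4 (valence 4) → 0 H
  atom 22: N, bond orders sum to 3 (valence 3) → 0 H
Total hydrogens: 20.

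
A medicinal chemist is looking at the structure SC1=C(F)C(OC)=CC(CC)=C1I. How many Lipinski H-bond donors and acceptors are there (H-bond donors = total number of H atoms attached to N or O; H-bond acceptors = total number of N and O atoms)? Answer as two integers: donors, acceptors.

0, 1

Donors: find every N or O and count the H atoms it carries.
  atom 6 (O): bond orders sum to 2 → 0 H
Lipinski HBD = 0.
Acceptors: N atoms = 0, O atoms = 1 → HBA = 1.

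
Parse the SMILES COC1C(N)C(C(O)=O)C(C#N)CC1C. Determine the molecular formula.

C10H16N2O3

Walk through each heavy atom and fill implicit hydrogens from standard valence (C 4, N 3, O 2, S 2, halogen 1):
  atom 1: C, bond orders sum to 1 (valence 4) → 3 H
  atom 2: O, bond orders sum to 2 (valence 2) → 0 H
  atom 3: C, bond orders sum to 3 (valence 4) → 1 H
  atom 4: C, bond orders sum to 3 (valence 4) → 1 H
  atom 5: N, bond orders sum to 1 (valence 3) → 2 H
  atom 6: C, bond orders sum to 3 (valence 4) → 1 H
  atom 7: C, bond orders sum to 4 (valence 4) → 0 H
  atom 8: O, bond orders sum to 1 (valence 2) → 1 H
  atom 9: O, bond orders sum to 2 (valence 2) → 0 H
  atom 10: C, bond orders sum to 3 (valence 4) → 1 H
  atom 11: C, bond orders sum to 4 (valence 4) → 0 H
  atom 12: N, bond orders sum to 3 (valence 3) → 0 H
  atom 13: C, bond orders sum to 2 (valence 4) → 2 H
  atom 14: C, bond orders sum to 3 (valence 4) → 1 H
  atom 15: C, bond orders sum to 1 (valence 4) → 3 H
Totals → C:10, H:16, N:2, O:3.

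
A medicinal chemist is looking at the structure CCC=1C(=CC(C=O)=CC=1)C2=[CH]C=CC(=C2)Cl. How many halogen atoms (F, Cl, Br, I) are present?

1

Halogen atoms appear at heavy-atom position 17 (1×Cl).
Other groups present: 1 aldehyde.
Halogen count: 1.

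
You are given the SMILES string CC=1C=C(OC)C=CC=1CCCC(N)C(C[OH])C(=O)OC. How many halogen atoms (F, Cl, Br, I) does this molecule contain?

0

Scan the SMILES for the halogen motif — none present.
Groups that are present: 1 ester, 1 ether, 1 hydroxyl, 1 primary amine.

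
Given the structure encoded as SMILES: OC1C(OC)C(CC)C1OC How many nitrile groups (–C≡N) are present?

Scan the SMILES for the nitrile motif — none present.
Groups that are present: 2 ether, 1 hydroxyl.

0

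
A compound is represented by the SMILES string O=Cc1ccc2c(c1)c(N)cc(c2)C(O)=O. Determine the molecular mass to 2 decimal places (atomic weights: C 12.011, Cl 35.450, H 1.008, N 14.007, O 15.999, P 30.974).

First, the molecular formula is C12H9NO3 (counting implicit H from valence).
  C: 12 × 12.011 = 144.132
  H: 9 × 1.008 = 9.072
  N: 1 × 14.007 = 14.007
  O: 3 × 15.999 = 47.997
Sum: 12×12.011 + 9×1.008 + 1×14.007 + 3×15.999 = 215.208 → 215.21 g/mol.

215.21 g/mol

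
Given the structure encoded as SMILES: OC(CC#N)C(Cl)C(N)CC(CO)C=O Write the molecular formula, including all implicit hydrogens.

C9H15ClN2O3

Walk through each heavy atom and fill implicit hydrogens from standard valence (C 4, N 3, O 2, S 2, halogen 1):
  atom 1: O, bond orders sum to 1 (valence 2) → 1 H
  atom 2: C, bond orders sum to 3 (valence 4) → 1 H
  atom 3: C, bond orders sum to 2 (valence 4) → 2 H
  atom 4: C, bond orders sum to 4 (valence 4) → 0 H
  atom 5: N, bond orders sum to 3 (valence 3) → 0 H
  atom 6: C, bond orders sum to 3 (valence 4) → 1 H
  atom 7: Cl (halogen, monovalent) → 0 H
  atom 8: C, bond orders sum to 3 (valence 4) → 1 H
  atom 9: N, bond orders sum to 1 (valence 3) → 2 H
  atom 10: C, bond orders sum to 2 (valence 4) → 2 H
  atom 11: C, bond orders sum to 3 (valence 4) → 1 H
  atom 12: C, bond orders sum to 2 (valence 4) → 2 H
  atom 13: O, bond orders sum to 1 (valence 2) → 1 H
  atom 14: C, bond orders sum to 3 (valence 4) → 1 H
  atom 15: O, bond orders sum to 2 (valence 2) → 0 H
Totals → C:9, H:15, Cl:1, N:2, O:3.
In Hill order: C9H15ClN2O3.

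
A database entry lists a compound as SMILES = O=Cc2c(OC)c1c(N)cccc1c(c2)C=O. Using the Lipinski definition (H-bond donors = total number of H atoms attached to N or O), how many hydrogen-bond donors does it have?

2

Donors: find every N or O and count the H atoms it carries.
  atom 1 (O): bond orders sum to 2 → 0 H
  atom 5 (O): bond orders sum to 2 → 0 H
  atom 9 (N): bond orders sum to 1 → 2 H
  atom 17 (O): bond orders sum to 2 → 0 H
Lipinski HBD = 2.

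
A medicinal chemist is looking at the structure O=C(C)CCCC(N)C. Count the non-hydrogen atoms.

9

Every atom symbol written in the SMILES (organic subset) is one heavy atom; implicit H are not written.
Heavy atoms by element → C:7, N:1, O:1.
Total: 9.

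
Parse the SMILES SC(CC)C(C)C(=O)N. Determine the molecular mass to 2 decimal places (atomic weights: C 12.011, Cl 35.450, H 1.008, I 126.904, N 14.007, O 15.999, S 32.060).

First, the molecular formula is C6H13NOS (counting implicit H from valence).
  C: 6 × 12.011 = 72.066
  H: 13 × 1.008 = 13.104
  N: 1 × 14.007 = 14.007
  O: 1 × 15.999 = 15.999
  S: 1 × 32.060 = 32.060
Sum: 6×12.011 + 13×1.008 + 1×14.007 + 1×15.999 + 1×32.060 = 147.236 → 147.24 g/mol.

147.24 g/mol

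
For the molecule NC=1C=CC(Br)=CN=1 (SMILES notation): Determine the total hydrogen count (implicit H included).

5

Walk through each heavy atom and fill implicit hydrogens from standard valence (C 4, N 3, O 2, S 2, halogen 1):
  atom 1: N, bond orders sum to 1 (valence 3) → 2 H
  atom 2: C, bond orders sum to 4 (valence 4) → 0 H
  atom 3: C, bond orders sum to 3 (valence 4) → 1 H
  atom 4: C, bond orders sum to 3 (valence 4) → 1 H
  atom 5: C, bond orders sum to 4 (valence 4) → 0 H
  atom 6: Br (halogen, monovalent) → 0 H
  atom 7: C, bond orders sum to 3 (valence 4) → 1 H
  atom 8: N, bond orders sum to 3 (valence 3) → 0 H
Total hydrogens: 5.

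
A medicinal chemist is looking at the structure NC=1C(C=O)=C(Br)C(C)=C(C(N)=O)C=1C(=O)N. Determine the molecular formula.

C10H10BrN3O3

Walk through each heavy atom and fill implicit hydrogens from standard valence (C 4, N 3, O 2, S 2, halogen 1):
  atom 1: N, bond orders sum to 1 (valence 3) → 2 H
  atom 2: C, bond orders sum to 4 (valence 4) → 0 H
  atom 3: C, bond orders sum to 4 (valence 4) → 0 H
  atom 4: C, bond orders sum to 3 (valence 4) → 1 H
  atom 5: O, bond orders sum to 2 (valence 2) → 0 H
  atom 6: C, bond orders sum to 4 (valence 4) → 0 H
  atom 7: Br (halogen, monovalent) → 0 H
  atom 8: C, bond orders sum to 4 (valence 4) → 0 H
  atom 9: C, bond orders sum to 1 (valence 4) → 3 H
  atom 10: C, bond orders sum to 4 (valence 4) → 0 H
  atom 11: C, bond orders sum to 4 (valence 4) → 0 H
  atom 12: N, bond orders sum to 1 (valence 3) → 2 H
  atom 13: O, bond orders sum to 2 (valence 2) → 0 H
  atom 14: C, bond orders sum to 4 (valence 4) → 0 H
  atom 15: C, bond orders sum to 4 (valence 4) → 0 H
  atom 16: O, bond orders sum to 2 (valence 2) → 0 H
  atom 17: N, bond orders sum to 1 (valence 3) → 2 H
Totals → C:10, H:10, Br:1, N:3, O:3.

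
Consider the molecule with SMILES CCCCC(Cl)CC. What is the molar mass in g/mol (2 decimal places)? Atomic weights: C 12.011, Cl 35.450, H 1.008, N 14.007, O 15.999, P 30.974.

First, the molecular formula is C7H15Cl (counting implicit H from valence).
  C: 7 × 12.011 = 84.077
  Cl: 1 × 35.450 = 35.450
  H: 15 × 1.008 = 15.120
Sum: 7×12.011 + 1×35.450 + 15×1.008 = 134.647 → 134.65 g/mol.

134.65 g/mol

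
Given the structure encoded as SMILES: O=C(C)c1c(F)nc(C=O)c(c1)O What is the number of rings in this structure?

1

In SMILES, each pair of matching ring-closure digits denotes one ring-closing bond; the number of such bonds equals the number of independent rings.
Ring-closure bonds here: 1.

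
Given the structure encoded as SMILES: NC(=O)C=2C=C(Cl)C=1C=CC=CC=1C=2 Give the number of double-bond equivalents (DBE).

Degree of unsaturation = (number of rings) + (number of π bonds).
Ring closures in the SMILES: 2.
π bonds: 6 double bonds (each 1 DoU) → 6 DoU from unsaturation.
Total DoU = 2 + 6 = 8.

8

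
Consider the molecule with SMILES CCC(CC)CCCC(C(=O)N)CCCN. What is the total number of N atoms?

2

Scan the SMILES for N atoms (remember two-letter symbols like Cl and Br are single atoms).
Nitrogen count: 2.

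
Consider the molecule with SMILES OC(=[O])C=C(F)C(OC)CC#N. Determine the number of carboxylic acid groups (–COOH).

The carboxylic acid motif appears at heavy-atom position 2 in the SMILES.
Other groups present: 1 alkene, 1 ether, 1 nitrile.
Carboxylic acid count: 1.

1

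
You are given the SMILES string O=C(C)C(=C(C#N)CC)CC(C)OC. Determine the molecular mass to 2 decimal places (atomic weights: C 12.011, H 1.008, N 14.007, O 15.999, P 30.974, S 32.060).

First, the molecular formula is C11H17NO2 (counting implicit H from valence).
  C: 11 × 12.011 = 132.121
  H: 17 × 1.008 = 17.136
  N: 1 × 14.007 = 14.007
  O: 2 × 15.999 = 31.998
Sum: 11×12.011 + 17×1.008 + 1×14.007 + 2×15.999 = 195.262 → 195.26 g/mol.

195.26 g/mol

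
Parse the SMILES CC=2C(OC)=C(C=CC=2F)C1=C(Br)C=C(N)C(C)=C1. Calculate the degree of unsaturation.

8

Degree of unsaturation = (number of rings) + (number of π bonds).
Ring closures in the SMILES: 2.
π bonds: 6 double bonds (each 1 DoU) → 6 DoU from unsaturation.
Total DoU = 2 + 6 = 8.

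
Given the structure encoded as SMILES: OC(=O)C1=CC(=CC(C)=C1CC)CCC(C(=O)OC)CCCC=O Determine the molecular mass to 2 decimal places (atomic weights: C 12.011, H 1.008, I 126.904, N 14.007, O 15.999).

First, the molecular formula is C19H26O5 (counting implicit H from valence).
  C: 19 × 12.011 = 228.209
  H: 26 × 1.008 = 26.208
  O: 5 × 15.999 = 79.995
Sum: 19×12.011 + 26×1.008 + 5×15.999 = 334.412 → 334.41 g/mol.

334.41 g/mol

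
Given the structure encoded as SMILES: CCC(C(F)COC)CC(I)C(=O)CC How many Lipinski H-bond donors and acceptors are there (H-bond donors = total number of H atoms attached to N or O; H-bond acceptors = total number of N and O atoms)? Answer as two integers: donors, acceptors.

0, 2

Donors: find every N or O and count the H atoms it carries.
  atom 7 (O): bond orders sum to 2 → 0 H
  atom 13 (O): bond orders sum to 2 → 0 H
Lipinski HBD = 0.
Acceptors: N atoms = 0, O atoms = 2 → HBA = 2.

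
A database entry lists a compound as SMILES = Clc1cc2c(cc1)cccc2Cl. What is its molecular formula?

Walk through each heavy atom and fill implicit hydrogens from standard valence (C 4, N 3, O 2, S 2, halogen 1); for lowercase aromatic atoms, an aromatic c carries 1 H when it has two neighbours and 0 H with three, and aromatic n carries 0 H:
  atom 1: Cl (halogen, monovalent) → 0 H
  atom 2: aromatic c, 3 neighbours → 0 H
  atom 3: aromatic c, 2 neighbours → 1 H
  atom 4: aromatic c, 3 neighbours → 0 H
  atom 5: aromatic c, 3 neighbours → 0 H
  atom 6: aromatic c, 2 neighbours → 1 H
  atom 7: aromatic c, 2 neighbours → 1 H
  atom 8: aromatic c, 2 neighbours → 1 H
  atom 9: aromatic c, 2 neighbours → 1 H
  atom 10: aromatic c, 2 neighbours → 1 H
  atom 11: aromatic c, 3 neighbours → 0 H
  atom 12: Cl (halogen, monovalent) → 0 H
Totals → C:10, H:6, Cl:2.

C10H6Cl2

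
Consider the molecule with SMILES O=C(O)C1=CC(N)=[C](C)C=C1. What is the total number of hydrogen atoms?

Walk through each heavy atom and fill implicit hydrogens from standard valence (C 4, N 3, O 2, S 2, halogen 1):
  atom 1: O, bond orders sum to 2 (valence 2) → 0 H
  atom 2: C, bond orders sum to 4 (valence 4) → 0 H
  atom 3: O, bond orders sum to 1 (valence 2) → 1 H
  atom 4: C, bond orders sum to 4 (valence 4) → 0 H
  atom 5: C, bond orders sum to 3 (valence 4) → 1 H
  atom 6: C, bond orders sum to 4 (valence 4) → 0 H
  atom 7: N, bond orders sum to 1 (valence 3) → 2 H
  atom 8: C with explicit H count 0
  atom 9: C, bond orders sum to 1 (valence 4) → 3 H
  atom 10: C, bond orders sum to 3 (valence 4) → 1 H
  atom 11: C, bond orders sum to 3 (valence 4) → 1 H
Total hydrogens: 9.

9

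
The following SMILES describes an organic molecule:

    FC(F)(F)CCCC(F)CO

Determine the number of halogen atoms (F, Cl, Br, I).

Halogen atoms appear at heavy-atom positions 1, 3, 4, 9 (4×F).
Other groups present: 1 hydroxyl.
Halogen count: 4.

4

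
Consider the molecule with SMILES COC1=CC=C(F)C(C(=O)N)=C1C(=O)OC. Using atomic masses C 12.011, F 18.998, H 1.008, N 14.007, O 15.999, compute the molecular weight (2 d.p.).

First, the molecular formula is C10H10FNO4 (counting implicit H from valence).
  C: 10 × 12.011 = 120.110
  F: 1 × 18.998 = 18.998
  H: 10 × 1.008 = 10.080
  N: 1 × 14.007 = 14.007
  O: 4 × 15.999 = 63.996
Sum: 10×12.011 + 1×18.998 + 10×1.008 + 1×14.007 + 4×15.999 = 227.191 → 227.19 g/mol.

227.19 g/mol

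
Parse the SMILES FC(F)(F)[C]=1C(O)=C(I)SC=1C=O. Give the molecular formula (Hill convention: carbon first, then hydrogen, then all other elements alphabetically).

C6H2F3IO2S

Walk through each heavy atom and fill implicit hydrogens from standard valence (C 4, N 3, O 2, S 2, halogen 1):
  atom 1: F (halogen, monovalent) → 0 H
  atom 2: C, bond orders sum to 4 (valence 4) → 0 H
  atom 3: F (halogen, monovalent) → 0 H
  atom 4: F (halogen, monovalent) → 0 H
  atom 5: C with explicit H count 0
  atom 6: C, bond orders sum to 4 (valence 4) → 0 H
  atom 7: O, bond orders sum to 1 (valence 2) → 1 H
  atom 8: C, bond orders sum to 4 (valence 4) → 0 H
  atom 9: I (halogen, monovalent) → 0 H
  atom 10: S, bond orders sum to 2 (valence 2) → 0 H
  atom 11: C, bond orders sum to 4 (valence 4) → 0 H
  atom 12: C, bond orders sum to 3 (valence 4) → 1 H
  atom 13: O, bond orders sum to 2 (valence 2) → 0 H
Totals → C:6, H:2, F:3, I:1, O:2, S:1.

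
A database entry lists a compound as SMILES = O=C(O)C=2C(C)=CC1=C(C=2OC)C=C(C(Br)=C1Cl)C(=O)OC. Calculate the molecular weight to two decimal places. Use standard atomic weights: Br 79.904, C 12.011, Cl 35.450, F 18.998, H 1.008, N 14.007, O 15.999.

First, the molecular formula is C15H12BrClO5 (counting implicit H from valence).
  Br: 1 × 79.904 = 79.904
  C: 15 × 12.011 = 180.165
  Cl: 1 × 35.450 = 35.450
  H: 12 × 1.008 = 12.096
  O: 5 × 15.999 = 79.995
Sum: 1×79.904 + 15×12.011 + 1×35.450 + 12×1.008 + 5×15.999 = 387.610 → 387.61 g/mol.

387.61 g/mol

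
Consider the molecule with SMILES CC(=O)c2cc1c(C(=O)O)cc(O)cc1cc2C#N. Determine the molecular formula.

Walk through each heavy atom and fill implicit hydrogens from standard valence (C 4, N 3, O 2, S 2, halogen 1); for lowercase aromatic atoms, an aromatic c carries 1 H when it has two neighbours and 0 H with three, and aromatic n carries 0 H:
  atom 1: C, bond orders sum to 1 (valence 4) → 3 H
  atom 2: C, bond orders sum to 4 (valence 4) → 0 H
  atom 3: O, bond orders sum to 2 (valence 2) → 0 H
  atom 4: aromatic c, 3 neighbours → 0 H
  atom 5: aromatic c, 2 neighbours → 1 H
  atom 6: aromatic c, 3 neighbours → 0 H
  atom 7: aromatic c, 3 neighbours → 0 H
  atom 8: C, bond orders sum to 4 (valence 4) → 0 H
  atom 9: O, bond orders sum to 2 (valence 2) → 0 H
  atom 10: O, bond orders sum to 1 (valence 2) → 1 H
  atom 11: aromatic c, 2 neighbours → 1 H
  atom 12: aromatic c, 3 neighbours → 0 H
  atom 13: O, bond orders sum to 1 (valence 2) → 1 H
  atom 14: aromatic c, 2 neighbours → 1 H
  atom 15: aromatic c, 3 neighbours → 0 H
  atom 16: aromatic c, 2 neighbours → 1 H
  atom 17: aromatic c, 3 neighbours → 0 H
  atom 18: C, bond orders sum to 4 (valence 4) → 0 H
  atom 19: N, bond orders sum to 3 (valence 3) → 0 H
Totals → C:14, H:9, N:1, O:4.
In Hill order: C14H9NO4.

C14H9NO4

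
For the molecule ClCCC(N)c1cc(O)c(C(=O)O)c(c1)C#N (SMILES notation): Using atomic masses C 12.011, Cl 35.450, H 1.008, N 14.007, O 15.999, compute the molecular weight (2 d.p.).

254.67 g/mol

First, the molecular formula is C11H11ClN2O3 (counting implicit H from valence).
  C: 11 × 12.011 = 132.121
  Cl: 1 × 35.450 = 35.450
  H: 11 × 1.008 = 11.088
  N: 2 × 14.007 = 28.014
  O: 3 × 15.999 = 47.997
Sum: 11×12.011 + 1×35.450 + 11×1.008 + 2×14.007 + 3×15.999 = 254.670 → 254.67 g/mol.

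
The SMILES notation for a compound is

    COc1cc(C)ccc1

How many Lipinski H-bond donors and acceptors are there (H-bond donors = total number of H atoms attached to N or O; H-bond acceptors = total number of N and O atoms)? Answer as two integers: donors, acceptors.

Donors: find every N or O and count the H atoms it carries.
  atom 2 (O): bond orders sum to 2 → 0 H
Lipinski HBD = 0.
Acceptors: N atoms = 0, O atoms = 1 → HBA = 1.

0, 1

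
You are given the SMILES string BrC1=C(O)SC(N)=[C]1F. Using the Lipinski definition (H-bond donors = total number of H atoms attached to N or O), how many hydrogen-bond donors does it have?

Donors: find every N or O and count the H atoms it carries.
  atom 4 (O): bond orders sum to 1 → 1 H
  atom 7 (N): bond orders sum to 1 → 2 H
Lipinski HBD = 3.

3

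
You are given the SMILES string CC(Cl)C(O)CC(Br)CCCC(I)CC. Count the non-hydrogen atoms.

Every atom symbol written in the SMILES (organic subset) is one heavy atom; implicit H are not written.
Heavy atoms by element → Br:1, C:11, Cl:1, I:1, O:1.
Total: 15.

15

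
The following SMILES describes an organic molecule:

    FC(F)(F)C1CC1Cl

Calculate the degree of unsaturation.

1

Molecular formula: C4H4ClF3.
DoU = (2C + 2 + N − H − X) / 2, where X is the halogen count and O/S are ignored.
    = (2·4 + 2 + 0 − 4 − 4) / 2 = 2 / 2 = 1.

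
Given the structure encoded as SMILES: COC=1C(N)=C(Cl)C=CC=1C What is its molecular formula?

C8H10ClNO

Walk through each heavy atom and fill implicit hydrogens from standard valence (C 4, N 3, O 2, S 2, halogen 1):
  atom 1: C, bond orders sum to 1 (valence 4) → 3 H
  atom 2: O, bond orders sum to 2 (valence 2) → 0 H
  atom 3: C, bond orders sum to 4 (valence 4) → 0 H
  atom 4: C, bond orders sum to 4 (valence 4) → 0 H
  atom 5: N, bond orders sum to 1 (valence 3) → 2 H
  atom 6: C, bond orders sum to 4 (valence 4) → 0 H
  atom 7: Cl (halogen, monovalent) → 0 H
  atom 8: C, bond orders sum to 3 (valence 4) → 1 H
  atom 9: C, bond orders sum to 3 (valence 4) → 1 H
  atom 10: C, bond orders sum to 4 (valence 4) → 0 H
  atom 11: C, bond orders sum to 1 (valence 4) → 3 H
Totals → C:8, H:10, Cl:1, N:1, O:1.
In Hill order: C8H10ClNO.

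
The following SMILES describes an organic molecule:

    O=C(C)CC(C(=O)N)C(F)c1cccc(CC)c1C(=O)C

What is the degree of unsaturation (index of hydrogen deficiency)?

7

Molecular formula: C16H20FNO3.
DoU = (2C + 2 + N − H − X) / 2, where X is the halogen count and O/S are ignored.
    = (2·16 + 2 + 1 − 20 − 1) / 2 = 14 / 2 = 7.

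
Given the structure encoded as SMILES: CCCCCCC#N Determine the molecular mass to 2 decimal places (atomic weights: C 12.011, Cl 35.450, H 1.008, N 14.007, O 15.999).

111.19 g/mol

First, the molecular formula is C7H13N (counting implicit H from valence).
  C: 7 × 12.011 = 84.077
  H: 13 × 1.008 = 13.104
  N: 1 × 14.007 = 14.007
Sum: 7×12.011 + 13×1.008 + 1×14.007 = 111.188 → 111.19 g/mol.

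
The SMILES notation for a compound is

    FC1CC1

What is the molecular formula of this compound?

Walk through each heavy atom and fill implicit hydrogens from standard valence (C 4, N 3, O 2, S 2, halogen 1):
  atom 1: F (halogen, monovalent) → 0 H
  atom 2: C, bond orders sum to 3 (valence 4) → 1 H
  atom 3: C, bond orders sum to 2 (valence 4) → 2 H
  atom 4: C, bond orders sum to 2 (valence 4) → 2 H
Totals → C:3, H:5, F:1.

C3H5F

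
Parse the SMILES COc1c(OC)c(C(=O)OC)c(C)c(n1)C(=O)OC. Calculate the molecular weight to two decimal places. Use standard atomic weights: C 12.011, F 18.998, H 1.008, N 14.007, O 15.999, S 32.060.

First, the molecular formula is C12H15NO6 (counting implicit H from valence).
  C: 12 × 12.011 = 144.132
  H: 15 × 1.008 = 15.120
  N: 1 × 14.007 = 14.007
  O: 6 × 15.999 = 95.994
Sum: 12×12.011 + 15×1.008 + 1×14.007 + 6×15.999 = 269.253 → 269.25 g/mol.

269.25 g/mol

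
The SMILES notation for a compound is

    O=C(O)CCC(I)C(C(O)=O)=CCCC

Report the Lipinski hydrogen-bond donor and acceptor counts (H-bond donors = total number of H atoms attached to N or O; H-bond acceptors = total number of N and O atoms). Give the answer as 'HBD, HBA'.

Donors: find every N or O and count the H atoms it carries.
  atom 1 (O): bond orders sum to 2 → 0 H
  atom 3 (O): bond orders sum to 1 → 1 H
  atom 10 (O): bond orders sum to 1 → 1 H
  atom 11 (O): bond orders sum to 2 → 0 H
Lipinski HBD = 2.
Acceptors: N atoms = 0, O atoms = 4 → HBA = 4.

2, 4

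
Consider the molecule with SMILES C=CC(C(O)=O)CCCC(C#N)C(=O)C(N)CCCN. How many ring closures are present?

0

In SMILES, each pair of matching ring-closure digits denotes one ring-closing bond; the number of such bonds equals the number of independent rings.
Ring-closure bonds here: 0.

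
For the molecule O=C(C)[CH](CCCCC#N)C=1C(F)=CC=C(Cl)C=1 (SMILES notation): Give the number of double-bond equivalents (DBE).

Degree of unsaturation = (number of rings) + (number of π bonds).
Ring closures in the SMILES: 1.
π bonds: 4 double bonds (each 1 DoU), 1 triple bond (each 2 DoU) → 6 DoU from unsaturation.
Total DoU = 1 + 6 = 7.

7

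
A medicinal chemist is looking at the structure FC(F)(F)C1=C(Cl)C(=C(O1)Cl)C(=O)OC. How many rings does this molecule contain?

In SMILES, each pair of matching ring-closure digits denotes one ring-closing bond; the number of such bonds equals the number of independent rings.
Ring-closure bonds here: 1.

1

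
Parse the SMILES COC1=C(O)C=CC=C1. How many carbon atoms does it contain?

Count every carbon token in the SMILES (each C, including those in ring-closure positions and inside branches).
Carbon count: 7.

7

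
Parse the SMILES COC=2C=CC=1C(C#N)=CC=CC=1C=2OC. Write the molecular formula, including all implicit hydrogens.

C13H11NO2

Walk through each heavy atom and fill implicit hydrogens from standard valence (C 4, N 3, O 2, S 2, halogen 1):
  atom 1: C, bond orders sum to 1 (valence 4) → 3 H
  atom 2: O, bond orders sum to 2 (valence 2) → 0 H
  atom 3: C, bond orders sum to 4 (valence 4) → 0 H
  atom 4: C, bond orders sum to 3 (valence 4) → 1 H
  atom 5: C, bond orders sum to 3 (valence 4) → 1 H
  atom 6: C, bond orders sum to 4 (valence 4) → 0 H
  atom 7: C, bond orders sum to 4 (valence 4) → 0 H
  atom 8: C, bond orders sum to 4 (valence 4) → 0 H
  atom 9: N, bond orders sum to 3 (valence 3) → 0 H
  atom 10: C, bond orders sum to 3 (valence 4) → 1 H
  atom 11: C, bond orders sum to 3 (valence 4) → 1 H
  atom 12: C, bond orders sum to 3 (valence 4) → 1 H
  atom 13: C, bond orders sum to 4 (valence 4) → 0 H
  atom 14: C, bond orders sum to 4 (valence 4) → 0 H
  atom 15: O, bond orders sum to 2 (valence 2) → 0 H
  atom 16: C, bond orders sum to 1 (valence 4) → 3 H
Totals → C:13, H:11, N:1, O:2.
In Hill order: C13H11NO2.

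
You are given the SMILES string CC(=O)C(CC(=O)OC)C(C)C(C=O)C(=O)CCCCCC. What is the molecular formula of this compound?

Walk through each heavy atom and fill implicit hydrogens from standard valence (C 4, N 3, O 2, S 2, halogen 1):
  atom 1: C, bond orders sum to 1 (valence 4) → 3 H
  atom 2: C, bond orders sum to 4 (valence 4) → 0 H
  atom 3: O, bond orders sum to 2 (valence 2) → 0 H
  atom 4: C, bond orders sum to 3 (valence 4) → 1 H
  atom 5: C, bond orders sum to 2 (valence 4) → 2 H
  atom 6: C, bond orders sum to 4 (valence 4) → 0 H
  atom 7: O, bond orders sum to 2 (valence 2) → 0 H
  atom 8: O, bond orders sum to 2 (valence 2) → 0 H
  atom 9: C, bond orders sum to 1 (valence 4) → 3 H
  atom 10: C, bond orders sum to 3 (valence 4) → 1 H
  atom 11: C, bond orders sum to 1 (valence 4) → 3 H
  atom 12: C, bond orders sum to 3 (valence 4) → 1 H
  atom 13: C, bond orders sum to 3 (valence 4) → 1 H
  atom 14: O, bond orders sum to 2 (valence 2) → 0 H
  atom 15: C, bond orders sum to 4 (valence 4) → 0 H
  atom 16: O, bond orders sum to 2 (valence 2) → 0 H
  atom 17: C, bond orders sum to 2 (valence 4) → 2 H
  atom 18: C, bond orders sum to 2 (valence 4) → 2 H
  atom 19: C, bond orders sum to 2 (valence 4) → 2 H
  atom 20: C, bond orders sum to 2 (valence 4) → 2 H
  atom 21: C, bond orders sum to 2 (valence 4) → 2 H
  atom 22: C, bond orders sum to 1 (valence 4) → 3 H
Totals → C:17, H:28, O:5.

C17H28O5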